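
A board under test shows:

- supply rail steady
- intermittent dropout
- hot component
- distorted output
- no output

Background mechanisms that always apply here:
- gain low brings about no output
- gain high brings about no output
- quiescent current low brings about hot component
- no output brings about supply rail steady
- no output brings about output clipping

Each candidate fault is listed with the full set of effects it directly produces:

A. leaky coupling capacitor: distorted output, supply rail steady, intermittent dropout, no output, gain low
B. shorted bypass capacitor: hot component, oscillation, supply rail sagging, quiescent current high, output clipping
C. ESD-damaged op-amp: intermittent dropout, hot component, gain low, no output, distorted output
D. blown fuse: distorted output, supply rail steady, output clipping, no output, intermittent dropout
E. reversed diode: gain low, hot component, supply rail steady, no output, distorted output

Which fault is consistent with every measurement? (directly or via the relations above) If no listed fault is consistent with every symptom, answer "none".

C

Per-candidate check:
(A) leaky coupling capacitor — does not account for hot component
(B) shorted bypass capacitor — supply rail steady NO; intermittent dropout NO; hot component yes; distorted output NO; no output NO
(C) ESD-damaged op-amp — supply rail steady yes (via no output → supply rail steady); intermittent dropout yes; hot component yes; distorted output yes; no output yes
(D) blown fuse — supply rail steady yes; intermittent dropout yes; hot component NO; distorted output yes; no output yes
(E) reversed diode — supply rail steady yes; intermittent dropout NO; hot component yes; distorted output yes; no output yes
(C) alone accounts for all the evidence.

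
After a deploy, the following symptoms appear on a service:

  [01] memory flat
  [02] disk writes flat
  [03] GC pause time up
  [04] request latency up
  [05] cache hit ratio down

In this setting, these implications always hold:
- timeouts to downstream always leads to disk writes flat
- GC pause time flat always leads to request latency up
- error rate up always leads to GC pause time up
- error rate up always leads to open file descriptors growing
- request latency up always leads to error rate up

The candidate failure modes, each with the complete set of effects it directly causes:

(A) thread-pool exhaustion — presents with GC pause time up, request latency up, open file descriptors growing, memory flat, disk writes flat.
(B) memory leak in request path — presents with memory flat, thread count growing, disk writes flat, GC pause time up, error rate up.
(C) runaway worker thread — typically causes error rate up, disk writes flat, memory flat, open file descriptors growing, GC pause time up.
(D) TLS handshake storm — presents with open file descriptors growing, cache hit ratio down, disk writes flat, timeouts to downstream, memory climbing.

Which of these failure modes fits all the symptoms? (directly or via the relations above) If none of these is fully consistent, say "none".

Per-candidate check:
(A) thread-pool exhaustion — does not account for cache hit ratio down
(B) memory leak in request path — memory flat ✓; disk writes flat ✓; GC pause time up ✓; request latency up ✗; cache hit ratio down ✗
(C) runaway worker thread — memory flat ✓; disk writes flat ✓; GC pause time up ✓; request latency up ✗; cache hit ratio down ✗
(D) TLS handshake storm — memory flat ✗; disk writes flat ✓; GC pause time up ✗; request latency up ✗; cache hit ratio down ✓
None of the listed candidates fits everything.

none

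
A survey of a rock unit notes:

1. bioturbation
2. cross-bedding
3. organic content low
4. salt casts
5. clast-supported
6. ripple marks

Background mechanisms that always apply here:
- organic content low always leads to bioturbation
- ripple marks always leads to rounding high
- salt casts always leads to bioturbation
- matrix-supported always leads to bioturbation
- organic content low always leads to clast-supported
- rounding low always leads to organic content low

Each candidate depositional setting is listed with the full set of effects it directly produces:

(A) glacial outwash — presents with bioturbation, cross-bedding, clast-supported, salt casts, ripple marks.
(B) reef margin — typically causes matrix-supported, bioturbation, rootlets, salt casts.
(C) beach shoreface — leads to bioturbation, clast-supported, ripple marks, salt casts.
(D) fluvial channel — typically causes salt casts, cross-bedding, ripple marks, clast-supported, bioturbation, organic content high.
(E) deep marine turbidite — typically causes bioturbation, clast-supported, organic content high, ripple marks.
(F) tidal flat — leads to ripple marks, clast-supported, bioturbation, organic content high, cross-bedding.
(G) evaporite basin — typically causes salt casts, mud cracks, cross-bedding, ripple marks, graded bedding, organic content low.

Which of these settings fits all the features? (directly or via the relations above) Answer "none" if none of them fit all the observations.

G

Per-candidate check:
(A) glacial outwash — does not account for organic content low
(B) reef margin — fails on cross-bedding, organic content low, clast-supported, ripple marks (predicts matrix-supported, not clast-supported)
(C) beach shoreface — does not account for cross-bedding, organic content low
(D) fluvial channel — fails on organic content low (predicts organic content high, not organic content low)
(E) deep marine turbidite — bioturbation ✓; cross-bedding ✗; organic content low ✗; salt casts ✗; clast-supported ✓; ripple marks ✓
(F) tidal flat — bioturbation ✓; cross-bedding ✓; organic content low ✗; salt casts ✗; clast-supported ✓; ripple marks ✓
(G) evaporite basin — bioturbation ✓ (through organic content low → bioturbation); cross-bedding ✓; organic content low ✓; salt casts ✓; clast-supported ✓ (through organic content low → clast-supported); ripple marks ✓
Only (G) is consistent with every observation.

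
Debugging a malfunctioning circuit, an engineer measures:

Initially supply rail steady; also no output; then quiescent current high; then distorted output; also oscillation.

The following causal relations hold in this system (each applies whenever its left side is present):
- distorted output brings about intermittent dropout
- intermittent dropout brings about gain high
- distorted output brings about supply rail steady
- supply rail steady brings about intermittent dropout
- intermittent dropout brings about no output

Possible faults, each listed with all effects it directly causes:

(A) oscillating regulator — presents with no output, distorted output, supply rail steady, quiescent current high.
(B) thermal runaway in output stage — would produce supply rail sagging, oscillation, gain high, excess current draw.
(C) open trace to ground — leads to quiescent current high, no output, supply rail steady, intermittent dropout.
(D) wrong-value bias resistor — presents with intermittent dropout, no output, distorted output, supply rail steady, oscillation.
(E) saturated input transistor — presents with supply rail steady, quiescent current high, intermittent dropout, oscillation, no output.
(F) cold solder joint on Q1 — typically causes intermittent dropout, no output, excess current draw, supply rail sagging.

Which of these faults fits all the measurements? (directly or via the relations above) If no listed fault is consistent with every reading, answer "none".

none

For each candidate, compare predicted effects to what was observed:
(A) oscillating regulator — supply rail steady ✓; no output ✓; quiescent current high ✓; distorted output ✓; oscillation ✗
(B) thermal runaway in output stage — supply rail steady ✗; no output ✗; quiescent current high ✗; distorted output ✗; oscillation ✓
(C) open trace to ground — supply rail steady ✓; no output ✓; quiescent current high ✓; distorted output ✗; oscillation ✗
(D) wrong-value bias resistor — does not account for quiescent current high
(E) saturated input transistor — supply rail steady ✓; no output ✓; quiescent current high ✓; distorted output ✗; oscillation ✓
(F) cold solder joint on Q1 — supply rail steady ✗; no output ✓; quiescent current high ✗; distorted output ✗; oscillation ✗
Every candidate fails on at least one observation.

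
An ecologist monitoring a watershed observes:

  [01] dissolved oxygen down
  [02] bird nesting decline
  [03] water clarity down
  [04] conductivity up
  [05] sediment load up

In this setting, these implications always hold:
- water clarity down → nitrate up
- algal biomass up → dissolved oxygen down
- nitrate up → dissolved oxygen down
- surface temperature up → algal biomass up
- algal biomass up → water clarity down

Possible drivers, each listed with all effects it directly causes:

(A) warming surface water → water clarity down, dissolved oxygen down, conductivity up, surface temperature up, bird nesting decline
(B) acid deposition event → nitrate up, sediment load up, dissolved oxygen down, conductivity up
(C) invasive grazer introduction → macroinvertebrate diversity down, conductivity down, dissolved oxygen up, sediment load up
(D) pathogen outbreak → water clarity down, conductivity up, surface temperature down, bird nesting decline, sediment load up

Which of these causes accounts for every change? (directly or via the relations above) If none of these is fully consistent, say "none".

Per-candidate check:
(A) warming surface water — does not account for sediment load up
(B) acid deposition event — dissolved oxygen down ✓; bird nesting decline ✗; water clarity down ✗; conductivity up ✓; sediment load up ✓
(C) invasive grazer introduction — fails on dissolved oxygen down, bird nesting decline, water clarity down, conductivity up (predicts dissolved oxygen up, not dissolved oxygen down; predicts conductivity down, not conductivity up)
(D) pathogen outbreak — accounts for every observation (dissolved oxygen down through water clarity down → nitrate up → dissolved oxygen down)
(D) is the only candidate with no mismatches.

D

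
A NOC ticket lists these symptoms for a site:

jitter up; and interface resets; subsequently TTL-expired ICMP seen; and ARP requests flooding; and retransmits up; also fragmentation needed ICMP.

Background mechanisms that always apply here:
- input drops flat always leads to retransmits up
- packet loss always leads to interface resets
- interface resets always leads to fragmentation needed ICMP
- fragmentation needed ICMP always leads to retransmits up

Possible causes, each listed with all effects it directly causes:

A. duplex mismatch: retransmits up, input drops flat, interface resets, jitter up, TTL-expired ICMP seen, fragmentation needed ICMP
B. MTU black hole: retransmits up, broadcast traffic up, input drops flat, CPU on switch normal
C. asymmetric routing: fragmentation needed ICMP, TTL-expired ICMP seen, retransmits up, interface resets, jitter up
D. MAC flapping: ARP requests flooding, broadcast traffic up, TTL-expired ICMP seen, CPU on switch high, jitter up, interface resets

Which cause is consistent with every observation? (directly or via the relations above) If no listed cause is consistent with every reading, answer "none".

D

For each candidate, compare predicted effects to what was observed:
(A) duplex mismatch — jitter up +; interface resets +; TTL-expired ICMP seen +; ARP requests flooding -; retransmits up +; fragmentation needed ICMP +
(B) MTU black hole — does not account for jitter up, interface resets, TTL-expired ICMP seen, ARP requests flooding, fragmentation needed ICMP
(C) asymmetric routing — does not account for ARP requests flooding
(D) MAC flapping — jitter up +; interface resets +; TTL-expired ICMP seen +; ARP requests flooding +; retransmits up + (through interface resets → fragmentation needed ICMP → retransmits up); fragmentation needed ICMP + (through interface resets → fragmentation needed ICMP)
Only (D) is consistent with every observation.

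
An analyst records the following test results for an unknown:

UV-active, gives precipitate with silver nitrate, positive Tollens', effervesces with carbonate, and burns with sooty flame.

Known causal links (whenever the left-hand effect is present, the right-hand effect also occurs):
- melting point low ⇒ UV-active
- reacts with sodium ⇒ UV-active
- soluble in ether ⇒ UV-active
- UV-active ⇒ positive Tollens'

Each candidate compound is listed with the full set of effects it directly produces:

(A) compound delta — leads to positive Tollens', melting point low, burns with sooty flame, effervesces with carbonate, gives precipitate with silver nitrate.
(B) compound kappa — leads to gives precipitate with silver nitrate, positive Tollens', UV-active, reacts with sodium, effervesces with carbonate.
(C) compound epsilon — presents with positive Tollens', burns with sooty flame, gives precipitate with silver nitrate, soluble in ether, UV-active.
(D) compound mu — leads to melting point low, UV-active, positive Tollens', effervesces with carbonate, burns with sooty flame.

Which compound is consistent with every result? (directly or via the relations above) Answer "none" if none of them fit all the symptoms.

A

Testing each hypothesis:
(A) compound delta — accounts for every observation (UV-active by melting point low → UV-active)
(B) compound kappa — does not account for burns with sooty flame
(C) compound epsilon — does not account for effervesces with carbonate
(D) compound mu — does not account for gives precipitate with silver nitrate
Only (A) is consistent with every observation.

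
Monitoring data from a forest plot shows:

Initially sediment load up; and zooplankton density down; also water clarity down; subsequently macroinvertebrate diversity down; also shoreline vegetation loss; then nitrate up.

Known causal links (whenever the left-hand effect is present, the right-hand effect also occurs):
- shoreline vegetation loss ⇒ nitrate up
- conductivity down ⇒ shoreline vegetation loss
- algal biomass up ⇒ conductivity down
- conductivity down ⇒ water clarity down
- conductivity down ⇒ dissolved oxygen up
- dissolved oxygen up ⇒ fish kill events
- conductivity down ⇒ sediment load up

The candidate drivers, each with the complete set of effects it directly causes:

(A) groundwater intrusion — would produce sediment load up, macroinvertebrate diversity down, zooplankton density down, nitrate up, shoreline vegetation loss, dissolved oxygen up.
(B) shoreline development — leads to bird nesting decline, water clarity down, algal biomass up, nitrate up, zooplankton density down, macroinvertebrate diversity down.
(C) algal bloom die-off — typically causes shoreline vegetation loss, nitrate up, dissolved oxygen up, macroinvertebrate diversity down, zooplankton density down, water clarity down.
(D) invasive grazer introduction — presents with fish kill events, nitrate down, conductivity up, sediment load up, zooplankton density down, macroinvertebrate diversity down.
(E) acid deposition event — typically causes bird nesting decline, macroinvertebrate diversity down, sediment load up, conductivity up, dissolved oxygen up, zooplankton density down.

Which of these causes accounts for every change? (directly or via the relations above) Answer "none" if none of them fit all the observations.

B

Testing each hypothesis:
(A) groundwater intrusion — does not account for water clarity down
(B) shoreline development — sediment load up + (via algal biomass up → conductivity down → sediment load up); zooplankton density down +; water clarity down +; macroinvertebrate diversity down +; shoreline vegetation loss + (via algal biomass up → conductivity down → shoreline vegetation loss); nitrate up +
(C) algal bloom die-off — sediment load up -; zooplankton density down +; water clarity down +; macroinvertebrate diversity down +; shoreline vegetation loss +; nitrate up +
(D) invasive grazer introduction — fails on water clarity down, shoreline vegetation loss, nitrate up (predicts nitrate down, not nitrate up)
(E) acid deposition event — sediment load up +; zooplankton density down +; water clarity down -; macroinvertebrate diversity down +; shoreline vegetation loss -; nitrate up -
Only (B) is consistent with every observation.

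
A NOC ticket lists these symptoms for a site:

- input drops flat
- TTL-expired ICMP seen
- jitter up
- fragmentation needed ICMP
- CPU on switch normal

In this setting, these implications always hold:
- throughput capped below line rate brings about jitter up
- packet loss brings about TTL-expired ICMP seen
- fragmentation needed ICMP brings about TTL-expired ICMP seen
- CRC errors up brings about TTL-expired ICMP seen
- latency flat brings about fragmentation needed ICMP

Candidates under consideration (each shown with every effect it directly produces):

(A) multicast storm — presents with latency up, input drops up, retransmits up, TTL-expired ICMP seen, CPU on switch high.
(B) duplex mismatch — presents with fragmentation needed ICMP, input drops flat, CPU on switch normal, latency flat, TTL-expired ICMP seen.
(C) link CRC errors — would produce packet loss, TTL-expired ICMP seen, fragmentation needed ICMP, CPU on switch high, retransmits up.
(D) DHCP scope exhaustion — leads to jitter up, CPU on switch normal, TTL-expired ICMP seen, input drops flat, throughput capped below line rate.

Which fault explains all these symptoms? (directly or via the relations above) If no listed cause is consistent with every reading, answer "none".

none

Per-candidate check:
(A) multicast storm — input drops flat ✗; TTL-expired ICMP seen ✓; jitter up ✗; fragmentation needed ICMP ✗; CPU on switch normal ✗
(B) duplex mismatch — does not account for jitter up
(C) link CRC errors — fails on input drops flat, jitter up, CPU on switch normal (predicts CPU on switch high, not CPU on switch normal)
(D) DHCP scope exhaustion — input drops flat ✓; TTL-expired ICMP seen ✓; jitter up ✓; fragmentation needed ICMP ✗; CPU on switch normal ✓
Every candidate fails on at least one observation.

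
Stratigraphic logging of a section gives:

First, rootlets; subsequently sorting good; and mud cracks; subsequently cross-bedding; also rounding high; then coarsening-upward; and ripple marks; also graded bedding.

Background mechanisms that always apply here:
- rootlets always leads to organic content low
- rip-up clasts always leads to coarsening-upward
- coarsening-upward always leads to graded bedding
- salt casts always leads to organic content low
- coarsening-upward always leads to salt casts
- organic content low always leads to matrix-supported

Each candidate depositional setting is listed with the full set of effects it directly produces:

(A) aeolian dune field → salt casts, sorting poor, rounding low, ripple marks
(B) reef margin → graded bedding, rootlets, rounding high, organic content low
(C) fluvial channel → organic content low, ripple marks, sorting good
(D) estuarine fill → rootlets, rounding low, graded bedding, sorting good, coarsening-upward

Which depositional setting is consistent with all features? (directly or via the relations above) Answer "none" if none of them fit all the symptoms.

Per-candidate check:
(A) aeolian dune field — fails on rootlets, sorting good, mud cracks, cross-bedding, rounding high, coarsening-upward, graded bedding (predicts sorting poor, not sorting good; predicts rounding low, not rounding high)
(B) reef margin — rootlets +; sorting good -; mud cracks -; cross-bedding -; rounding high +; coarsening-upward -; ripple marks -; graded bedding +
(C) fluvial channel — does not account for rootlets, mud cracks, cross-bedding, rounding high, coarsening-upward, graded bedding
(D) estuarine fill — fails on mud cracks, cross-bedding, rounding high, ripple marks (predicts rounding low, not rounding high)
None of the listed candidates fits everything.

none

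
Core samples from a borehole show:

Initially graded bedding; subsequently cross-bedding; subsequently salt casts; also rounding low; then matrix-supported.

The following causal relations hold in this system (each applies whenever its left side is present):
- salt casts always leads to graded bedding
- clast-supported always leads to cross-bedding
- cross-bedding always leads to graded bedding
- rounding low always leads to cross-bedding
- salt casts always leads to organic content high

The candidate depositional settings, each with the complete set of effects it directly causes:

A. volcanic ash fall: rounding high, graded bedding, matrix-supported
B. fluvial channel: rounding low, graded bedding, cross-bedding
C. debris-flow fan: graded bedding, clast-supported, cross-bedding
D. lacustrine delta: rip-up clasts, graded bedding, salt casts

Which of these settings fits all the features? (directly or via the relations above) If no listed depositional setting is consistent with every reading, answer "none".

Per-candidate check:
(A) volcanic ash fall — graded bedding yes; cross-bedding NO; salt casts NO; rounding low NO; matrix-supported yes
(B) fluvial channel — does not account for salt casts, matrix-supported
(C) debris-flow fan — fails on salt casts, rounding low, matrix-supported (predicts clast-supported, not matrix-supported)
(D) lacustrine delta — graded bedding yes; cross-bedding NO; salt casts yes; rounding low NO; matrix-supported NO
No candidate is consistent with all observations.

none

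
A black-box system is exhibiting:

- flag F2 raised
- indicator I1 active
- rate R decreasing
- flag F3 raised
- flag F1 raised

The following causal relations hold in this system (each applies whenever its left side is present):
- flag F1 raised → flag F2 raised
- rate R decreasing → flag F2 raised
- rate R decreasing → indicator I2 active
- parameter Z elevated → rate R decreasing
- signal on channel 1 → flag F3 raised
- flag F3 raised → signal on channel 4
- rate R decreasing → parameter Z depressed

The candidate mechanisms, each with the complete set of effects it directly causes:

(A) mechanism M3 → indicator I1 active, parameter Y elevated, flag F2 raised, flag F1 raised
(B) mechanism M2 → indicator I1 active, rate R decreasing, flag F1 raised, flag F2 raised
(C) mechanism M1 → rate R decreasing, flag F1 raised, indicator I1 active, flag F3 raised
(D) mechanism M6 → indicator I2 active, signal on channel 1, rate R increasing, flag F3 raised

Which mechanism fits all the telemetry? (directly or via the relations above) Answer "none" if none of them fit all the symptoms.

C

Testing each hypothesis:
(A) mechanism M3 — does not account for rate R decreasing, flag F3 raised
(B) mechanism M2 — does not account for flag F3 raised
(C) mechanism M1 — accounts for every observation (flag F2 raised via rate R decreasing → flag F2 raised)
(D) mechanism M6 — fails on flag F2 raised, indicator I1 active, rate R decreasing, flag F1 raised (predicts rate R increasing, not rate R decreasing)
Only (C) is consistent with every observation.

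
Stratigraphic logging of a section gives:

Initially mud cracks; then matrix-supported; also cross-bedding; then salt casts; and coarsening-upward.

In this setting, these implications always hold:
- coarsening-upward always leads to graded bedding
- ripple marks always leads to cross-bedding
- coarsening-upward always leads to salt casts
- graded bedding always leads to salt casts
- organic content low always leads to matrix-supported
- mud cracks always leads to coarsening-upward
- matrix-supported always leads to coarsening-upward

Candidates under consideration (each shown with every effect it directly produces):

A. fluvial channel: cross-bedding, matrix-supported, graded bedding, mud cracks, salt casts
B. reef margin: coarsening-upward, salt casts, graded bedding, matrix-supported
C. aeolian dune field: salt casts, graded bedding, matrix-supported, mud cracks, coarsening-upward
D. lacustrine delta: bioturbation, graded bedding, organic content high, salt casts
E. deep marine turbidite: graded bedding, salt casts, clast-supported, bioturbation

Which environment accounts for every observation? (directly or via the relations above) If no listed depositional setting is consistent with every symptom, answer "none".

Checking each candidate against the observations:
(A) fluvial channel — accounts for every observation (coarsening-upward by matrix-supported → coarsening-upward)
(B) reef margin — does not account for mud cracks, cross-bedding
(C) aeolian dune field — mud cracks +; matrix-supported +; cross-bedding -; salt casts +; coarsening-upward +
(D) lacustrine delta — mud cracks -; matrix-supported -; cross-bedding -; salt casts +; coarsening-upward -
(E) deep marine turbidite — mud cracks -; matrix-supported -; cross-bedding -; salt casts +; coarsening-upward -
(A) alone accounts for all the evidence.

A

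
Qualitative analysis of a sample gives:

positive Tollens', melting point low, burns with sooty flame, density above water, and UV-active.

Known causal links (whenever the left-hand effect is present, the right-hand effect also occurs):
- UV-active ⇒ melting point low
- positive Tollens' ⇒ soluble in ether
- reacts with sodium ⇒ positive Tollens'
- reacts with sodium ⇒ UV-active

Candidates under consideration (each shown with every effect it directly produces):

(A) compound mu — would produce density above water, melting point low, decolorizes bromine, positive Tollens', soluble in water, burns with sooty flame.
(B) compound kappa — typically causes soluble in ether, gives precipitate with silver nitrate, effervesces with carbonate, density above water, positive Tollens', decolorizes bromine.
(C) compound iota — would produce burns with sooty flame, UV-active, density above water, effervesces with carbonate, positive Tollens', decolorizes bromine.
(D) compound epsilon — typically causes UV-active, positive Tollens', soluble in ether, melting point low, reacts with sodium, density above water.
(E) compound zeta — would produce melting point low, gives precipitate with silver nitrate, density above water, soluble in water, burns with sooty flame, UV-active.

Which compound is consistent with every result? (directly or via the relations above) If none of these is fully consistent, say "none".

C

For each candidate, compare predicted effects to what was observed:
(A) compound mu — positive Tollens' ✓; melting point low ✓; burns with sooty flame ✓; density above water ✓; UV-active ✗
(B) compound kappa — positive Tollens' ✓; melting point low ✗; burns with sooty flame ✗; density above water ✓; UV-active ✗
(C) compound iota — accounts for every observation (melting point low through UV-active → melting point low)
(D) compound epsilon — positive Tollens' ✓; melting point low ✓; burns with sooty flame ✗; density above water ✓; UV-active ✓
(E) compound zeta — positive Tollens' ✗; melting point low ✓; burns with sooty flame ✓; density above water ✓; UV-active ✓
(C) alone accounts for all the evidence.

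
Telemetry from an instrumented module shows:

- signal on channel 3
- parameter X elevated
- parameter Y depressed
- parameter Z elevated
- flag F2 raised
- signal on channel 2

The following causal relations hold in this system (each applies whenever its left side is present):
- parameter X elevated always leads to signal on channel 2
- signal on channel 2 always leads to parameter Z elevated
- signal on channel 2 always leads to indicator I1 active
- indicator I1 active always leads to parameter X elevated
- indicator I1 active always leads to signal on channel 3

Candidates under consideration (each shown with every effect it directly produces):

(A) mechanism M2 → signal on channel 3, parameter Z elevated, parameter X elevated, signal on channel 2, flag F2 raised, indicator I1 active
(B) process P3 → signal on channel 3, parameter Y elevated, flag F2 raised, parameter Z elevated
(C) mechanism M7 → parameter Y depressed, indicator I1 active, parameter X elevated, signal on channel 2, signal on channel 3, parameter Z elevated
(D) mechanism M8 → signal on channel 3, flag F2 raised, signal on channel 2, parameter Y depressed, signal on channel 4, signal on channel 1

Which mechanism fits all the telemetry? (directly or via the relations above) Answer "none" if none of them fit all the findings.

D

Checking each candidate against the observations:
(A) mechanism M2 — signal on channel 3 yes; parameter X elevated yes; parameter Y depressed NO; parameter Z elevated yes; flag F2 raised yes; signal on channel 2 yes
(B) process P3 — fails on parameter X elevated, parameter Y depressed, signal on channel 2 (predicts parameter Y elevated, not parameter Y depressed)
(C) mechanism M7 — signal on channel 3 yes; parameter X elevated yes; parameter Y depressed yes; parameter Z elevated yes; flag F2 raised NO; signal on channel 2 yes
(D) mechanism M8 — signal on channel 3 yes; parameter X elevated yes (by signal on channel 2 → indicator I1 active → parameter X elevated); parameter Y depressed yes; parameter Z elevated yes (by signal on channel 2 → parameter Z elevated); flag F2 raised yes; signal on channel 2 yes
(D) is the only candidate with no mismatches.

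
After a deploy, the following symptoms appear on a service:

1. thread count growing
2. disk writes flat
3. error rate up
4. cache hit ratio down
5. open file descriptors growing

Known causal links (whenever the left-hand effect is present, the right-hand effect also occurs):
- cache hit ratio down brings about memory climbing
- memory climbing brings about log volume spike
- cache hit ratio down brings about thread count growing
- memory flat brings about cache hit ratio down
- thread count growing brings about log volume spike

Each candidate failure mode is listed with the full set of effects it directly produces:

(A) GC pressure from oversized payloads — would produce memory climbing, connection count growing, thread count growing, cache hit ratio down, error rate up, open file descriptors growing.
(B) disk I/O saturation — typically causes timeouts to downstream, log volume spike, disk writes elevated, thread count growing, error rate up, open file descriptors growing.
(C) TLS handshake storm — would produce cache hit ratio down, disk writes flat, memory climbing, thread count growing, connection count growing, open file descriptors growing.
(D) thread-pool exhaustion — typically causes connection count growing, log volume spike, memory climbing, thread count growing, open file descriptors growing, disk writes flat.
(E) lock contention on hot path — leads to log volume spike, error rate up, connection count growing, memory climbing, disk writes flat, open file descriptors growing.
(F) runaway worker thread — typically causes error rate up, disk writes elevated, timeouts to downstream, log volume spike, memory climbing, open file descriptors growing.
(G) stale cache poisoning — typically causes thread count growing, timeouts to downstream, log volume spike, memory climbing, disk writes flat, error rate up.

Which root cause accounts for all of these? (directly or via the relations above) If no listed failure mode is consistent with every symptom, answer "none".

none

For each candidate, compare predicted effects to what was observed:
(A) GC pressure from oversized payloads — thread count growing yes; disk writes flat NO; error rate up yes; cache hit ratio down yes; open file descriptors growing yes
(B) disk I/O saturation — fails on disk writes flat, cache hit ratio down (predicts disk writes elevated, not disk writes flat)
(C) TLS handshake storm — does not account for error rate up
(D) thread-pool exhaustion — thread count growing yes; disk writes flat yes; error rate up NO; cache hit ratio down NO; open file descriptors growing yes
(E) lock contention on hot path — thread count growing NO; disk writes flat yes; error rate up yes; cache hit ratio down NO; open file descriptors growing yes
(F) runaway worker thread — fails on thread count growing, disk writes flat, cache hit ratio down (predicts disk writes elevated, not disk writes flat)
(G) stale cache poisoning — thread count growing yes; disk writes flat yes; error rate up yes; cache hit ratio down NO; open file descriptors growing NO
None of the listed candidates fits everything.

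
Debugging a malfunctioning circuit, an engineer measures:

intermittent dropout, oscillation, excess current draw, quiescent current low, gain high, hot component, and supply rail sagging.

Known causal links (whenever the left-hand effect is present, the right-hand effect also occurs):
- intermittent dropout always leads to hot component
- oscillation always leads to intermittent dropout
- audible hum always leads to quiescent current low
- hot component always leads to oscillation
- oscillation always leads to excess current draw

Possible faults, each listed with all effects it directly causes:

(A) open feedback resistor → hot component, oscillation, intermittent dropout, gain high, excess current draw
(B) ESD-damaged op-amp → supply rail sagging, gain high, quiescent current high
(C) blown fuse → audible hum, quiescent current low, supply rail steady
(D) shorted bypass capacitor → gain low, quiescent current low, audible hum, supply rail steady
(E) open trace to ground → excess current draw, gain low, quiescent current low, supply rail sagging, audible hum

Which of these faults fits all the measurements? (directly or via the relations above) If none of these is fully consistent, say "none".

For each candidate, compare predicted effects to what was observed:
(A) open feedback resistor — intermittent dropout ✓; oscillation ✓; excess current draw ✓; quiescent current low ✗; gain high ✓; hot component ✓; supply rail sagging ✗
(B) ESD-damaged op-amp — intermittent dropout ✗; oscillation ✗; excess current draw ✗; quiescent current low ✗; gain high ✓; hot component ✗; supply rail sagging ✓
(C) blown fuse — intermittent dropout ✗; oscillation ✗; excess current draw ✗; quiescent current low ✓; gain high ✗; hot component ✗; supply rail sagging ✗
(D) shorted bypass capacitor — intermittent dropout ✗; oscillation ✗; excess current draw ✗; quiescent current low ✓; gain high ✗; hot component ✗; supply rail sagging ✗
(E) open trace to ground — fails on intermittent dropout, oscillation, gain high, hot component (predicts gain low, not gain high)
No candidate is consistent with all observations.

none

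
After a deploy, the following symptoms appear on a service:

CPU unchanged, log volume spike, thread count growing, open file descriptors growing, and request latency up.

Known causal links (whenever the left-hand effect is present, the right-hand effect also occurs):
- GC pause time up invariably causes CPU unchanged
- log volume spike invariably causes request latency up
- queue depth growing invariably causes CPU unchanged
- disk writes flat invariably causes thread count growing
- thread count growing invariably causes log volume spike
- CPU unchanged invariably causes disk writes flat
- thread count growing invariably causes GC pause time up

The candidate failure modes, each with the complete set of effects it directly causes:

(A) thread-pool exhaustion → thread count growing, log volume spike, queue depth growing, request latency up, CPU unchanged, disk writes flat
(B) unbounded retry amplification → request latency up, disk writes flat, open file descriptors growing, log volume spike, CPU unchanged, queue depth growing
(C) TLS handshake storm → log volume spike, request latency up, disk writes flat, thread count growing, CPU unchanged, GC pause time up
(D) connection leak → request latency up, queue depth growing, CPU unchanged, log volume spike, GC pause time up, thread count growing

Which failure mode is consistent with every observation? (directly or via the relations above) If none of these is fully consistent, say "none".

For each candidate, compare predicted effects to what was observed:
(A) thread-pool exhaustion — does not account for open file descriptors growing
(B) unbounded retry amplification — accounts for every observation (thread count growing via disk writes flat → thread count growing)
(C) TLS handshake storm — does not account for open file descriptors growing
(D) connection leak — does not account for open file descriptors growing
(B) is the only candidate with no mismatches.

B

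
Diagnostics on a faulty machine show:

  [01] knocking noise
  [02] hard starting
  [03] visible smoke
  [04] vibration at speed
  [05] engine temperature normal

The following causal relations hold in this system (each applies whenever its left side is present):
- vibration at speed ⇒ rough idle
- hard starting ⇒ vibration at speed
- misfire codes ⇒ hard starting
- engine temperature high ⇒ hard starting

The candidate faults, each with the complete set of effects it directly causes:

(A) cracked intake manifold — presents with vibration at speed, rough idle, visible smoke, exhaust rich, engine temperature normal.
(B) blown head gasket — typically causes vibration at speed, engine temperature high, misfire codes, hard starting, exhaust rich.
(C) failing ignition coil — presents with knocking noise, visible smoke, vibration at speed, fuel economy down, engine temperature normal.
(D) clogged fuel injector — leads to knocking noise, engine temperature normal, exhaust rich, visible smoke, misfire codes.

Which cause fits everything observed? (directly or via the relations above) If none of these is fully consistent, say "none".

D

For each candidate, compare predicted effects to what was observed:
(A) cracked intake manifold — does not account for knocking noise, hard starting
(B) blown head gasket — fails on knocking noise, visible smoke, engine temperature normal (predicts engine temperature high, not engine temperature normal)
(C) failing ignition coil — knocking noise yes; hard starting NO; visible smoke yes; vibration at speed yes; engine temperature normal yes
(D) clogged fuel injector — accounts for every observation (hard starting by misfire codes → hard starting)
(D) is the only candidate with no mismatches.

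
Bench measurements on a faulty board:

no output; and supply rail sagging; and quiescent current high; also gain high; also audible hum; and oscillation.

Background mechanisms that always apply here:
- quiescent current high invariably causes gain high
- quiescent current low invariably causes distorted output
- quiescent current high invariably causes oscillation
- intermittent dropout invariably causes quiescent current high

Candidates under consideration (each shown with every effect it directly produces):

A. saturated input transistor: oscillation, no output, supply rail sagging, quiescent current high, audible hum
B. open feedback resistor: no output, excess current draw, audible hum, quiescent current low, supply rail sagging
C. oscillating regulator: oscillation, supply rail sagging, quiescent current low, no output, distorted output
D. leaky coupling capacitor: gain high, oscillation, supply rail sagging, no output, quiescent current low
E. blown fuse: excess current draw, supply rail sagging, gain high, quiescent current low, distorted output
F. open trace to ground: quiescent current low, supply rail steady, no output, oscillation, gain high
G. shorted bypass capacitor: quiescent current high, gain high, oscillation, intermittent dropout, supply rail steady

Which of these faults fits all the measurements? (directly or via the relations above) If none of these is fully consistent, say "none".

Checking each candidate against the observations:
(A) saturated input transistor — no output +; supply rail sagging +; quiescent current high +; gain high + (via quiescent current high → gain high); audible hum +; oscillation +
(B) open feedback resistor — no output +; supply rail sagging +; quiescent current high -; gain high -; audible hum +; oscillation -
(C) oscillating regulator — fails on quiescent current high, gain high, audible hum (predicts quiescent current low, not quiescent current high)
(D) leaky coupling capacitor — no output +; supply rail sagging +; quiescent current high -; gain high +; audible hum -; oscillation +
(E) blown fuse — fails on no output, quiescent current high, audible hum, oscillation (predicts quiescent current low, not quiescent current high)
(F) open trace to ground — fails on supply rail sagging, quiescent current high, audible hum (predicts supply rail steady, not supply rail sagging; predicts quiescent current low, not quiescent current high)
(G) shorted bypass capacitor — no output -; supply rail sagging -; quiescent current high +; gain high +; audible hum -; oscillation +
(A) alone accounts for all the evidence.

A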